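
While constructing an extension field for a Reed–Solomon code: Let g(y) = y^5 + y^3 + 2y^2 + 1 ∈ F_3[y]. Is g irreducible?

Check for roots in F_3: g(0) = 1; g(1) = 2; g(2) = 1.
No roots, so no linear factors.
Monic irreducibles of degree 2 over GF(3): y^2 + 1, y^2 + y + 2, y^2 + 2y + 2.
None of them divide g (all give nonzero remainder).
No irreducible factor of degree ≤ 2 exists, so g is irreducible over GF(3).

Yes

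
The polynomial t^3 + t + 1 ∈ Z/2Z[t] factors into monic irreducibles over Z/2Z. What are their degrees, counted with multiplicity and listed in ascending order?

3

Write g(t) = t^3 + t + 1.
Roots in Z/2Z: g(0) = 1; g(1) = 1.
Complete factorization: g(t) = (t^3 + t + 1).
Factor degrees with multiplicity: 3 = 3.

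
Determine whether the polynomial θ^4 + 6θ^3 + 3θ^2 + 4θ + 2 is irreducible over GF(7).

Write m(θ) = θ^4 + 6θ^3 + 3θ^2 + 4θ + 2.
Check for roots in GF(7): m(0) = 2; m(1) = 2; m(2) = 2; m(3) = 4; m(4) = 6; m(5) = 2; m(6) = 3.
No roots, so no linear factors.
Degree-2 irreducible divisors: test the 21 monic irreducibles of degree 2 over GF(7).
None of them divide m (all give nonzero remainder).
No irreducible factor of degree ≤ 2 exists, so m is irreducible over GF(7).

Yes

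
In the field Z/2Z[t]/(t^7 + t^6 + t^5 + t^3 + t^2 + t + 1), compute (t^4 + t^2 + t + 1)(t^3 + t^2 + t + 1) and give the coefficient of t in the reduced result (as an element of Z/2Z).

1

Multiply in Z/2Z[t]: (t^4 + t^2 + t + 1)·(t^3 + t^2 + t + 1) = t^7 + t^6 + t^4 + t^3 + t^2 + 1.
Reduce using t^7 ≡ t^6 + t^5 + t^3 + t^2 + t + 1 (mod t^7 + t^6 + t^5 + t^3 + t^2 + t + 1).
Reduced: t^5 + t^4 + t.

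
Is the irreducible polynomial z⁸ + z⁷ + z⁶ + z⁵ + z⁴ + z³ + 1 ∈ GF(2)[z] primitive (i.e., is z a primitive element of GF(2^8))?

No

Write f(z) = z⁸ + z⁷ + z⁶ + z⁵ + z⁴ + z³ + 1.
|GF(2^8)^×| = 2^8 − 1 = 255. Prime factorization: 255 = 3·5·17.
f is primitive ⇔ z has order 255 in GF(2)[z]/(f), i.e. z^(255/q) ≠ 1 for each prime q | 255.
z^(85) mod f = 1
z^(51) mod f = z⁷ + z⁵ + z³ + z² + 1.
z^(15) mod f = z⁷ + z⁶ + z³ + z + 1.
Since z^(85) = 1, the order of z divides 85 < 255; not primitive.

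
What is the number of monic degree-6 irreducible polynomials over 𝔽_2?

9

Gauss's count: N_{2}(6) = (1/6) Σ_{d|6} μ(6/d)·2^d.
Divisors of 6: 1, 2, 3, 6; μ(6/d) for each: 1, -1, -1, 1.
Σ = 2^1 − 2^2 − 2^3 + 2^6 = 54.
N = 54/6 = 9.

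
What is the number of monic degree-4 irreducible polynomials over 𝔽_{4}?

60

By the necklace-counting formula, N_4(4) = (1/4) Σ_{d|4} μ(4/d)·4^d.
Divisors of 4: 1, 2, 4; μ(4/d) for each: 0, -1, 1.
Σ = − 4^2 + 4^4 = 240.
N = 240/4 = 60.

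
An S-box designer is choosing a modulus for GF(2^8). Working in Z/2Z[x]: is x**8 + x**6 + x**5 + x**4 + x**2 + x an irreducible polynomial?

No

Write h(x) = x**8 + x**6 + x**5 + x**4 + x**2 + x.
Check for roots in Z/2Z: h(0) = 0 → root; h(1) = 0 → root.
h(0) = 0, so (x) divides h(x); h is reducible.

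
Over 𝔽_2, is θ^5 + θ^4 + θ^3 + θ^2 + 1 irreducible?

Yes

Write m(θ) = θ^5 + θ^4 + θ^3 + θ^2 + 1.
Check for roots in 𝔽_2: m(0) = 1; m(1) = 1.
No roots, so no linear factors.
Monic irreducibles of degree 2 over GF(2): θ^2 + θ + 1.
None of them divide m (all give nonzero remainder).
No irreducible factor of degree ≤ 2 exists, so m is irreducible over GF(2).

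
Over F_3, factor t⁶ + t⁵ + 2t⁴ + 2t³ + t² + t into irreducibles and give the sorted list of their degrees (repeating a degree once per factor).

Write g(t) = t⁶ + t⁵ + 2t⁴ + 2t³ + t² + t.
Roots in F_3: g(0) = 0 → root; g(1) = 2; g(2) = 0 → root.
Linear factors from roots: (t), (t + 1).
Complete factorization: g(t) = (t)·(t + 1)·(t² + 1)^2.
Factor degrees with multiplicity: 1 + 1 + 2 + 2 = 6.

1, 1, 2, 2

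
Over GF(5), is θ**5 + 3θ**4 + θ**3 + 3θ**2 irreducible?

No

Write g(θ) = θ**5 + 3θ**4 + θ**3 + 3θ**2.
Check for roots in GF(5): g(0) = 0 → root; g(1) = 3; g(2) = 0 → root; g(3) = 0 → root; g(4) = 4.
g(0) = 0, so (θ) divides g(θ); g is reducible.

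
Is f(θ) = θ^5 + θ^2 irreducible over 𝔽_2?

No

Check for roots in 𝔽_2: f(0) = 0 → root; f(1) = 0 → root.
f(0) = 0, so (θ) divides f(θ); f is reducible.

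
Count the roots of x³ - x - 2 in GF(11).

Write g(x) = x³ - x - 2.
Evaluate at each of the 11 elements of GF(11):
g(0) = 9; g(1) = 9; g(2) = 4; g(3) = 0 → root; g(4) = 3; g(5) = 8; g(6) = 10; g(7) = 4; g(8) = 7; g(9) = 3; g(10) = 9.
Roots: {3}.

1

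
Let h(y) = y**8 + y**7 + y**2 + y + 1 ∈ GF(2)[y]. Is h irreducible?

Check for roots in GF(2): h(0) = 1; h(1) = 1.
No roots, so no linear factors.
Monic irreducibles of degree 2 over GF(2): y**2 + y + 1.
None of them divide h (all give nonzero remainder).
Monic irreducibles of degree 3 over GF(2): y**3 + y + 1, y**3 + y**2 + 1.
None of them divide h (all give nonzero remainder).
Monic irreducibles of degree 4 over GF(2): y**4 + y + 1, y**4 + y**3 + 1, y**4 + y**3 + y**2 + y + 1.
None of them divide h (all give nonzero remainder).
No irreducible factor of degree ≤ 4 exists, so h is irreducible over GF(2).

Yes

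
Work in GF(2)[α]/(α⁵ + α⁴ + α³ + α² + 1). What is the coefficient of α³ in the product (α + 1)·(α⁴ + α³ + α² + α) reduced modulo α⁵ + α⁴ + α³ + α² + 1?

1

Multiply in GF(2)[α]: (α + 1)·(α⁴ + α³ + α² + α) = α⁵ + α.
Reduce using α⁵ ≡ α⁴ + α³ + α² + 1 (mod α⁵ + α⁴ + α³ + α² + 1).
Reduced: α⁴ + α³ + α² + α + 1.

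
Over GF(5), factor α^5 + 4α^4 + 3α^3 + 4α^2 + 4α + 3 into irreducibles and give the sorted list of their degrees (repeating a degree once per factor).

Write h(α) = α^5 + 4α^4 + 3α^3 + 4α^2 + 4α + 3.
Roots in GF(5): h(0) = 3; h(1) = 4; h(2) = 2; h(3) = 4; h(4) = 3.
Complete factorization: h(α) = (α^5 + 4α^4 + 3α^3 + 4α^2 + 4α + 3).
Factor degrees with multiplicity: 5 = 5.

5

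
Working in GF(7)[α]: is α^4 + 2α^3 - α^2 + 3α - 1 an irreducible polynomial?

Write h(α) = α^4 + 2α^3 - α^2 + 3α - 1.
Check for roots in GF(7): h(0) = 6; h(1) = 4; h(2) = 5; h(3) = 1; h(4) = 1; h(5) = 3; h(6) = 1.
No roots, so no linear factors.
Degree-2 irreducible divisors: test the 21 monic irreducibles of degree 2 over GF(7).
None of them divide h (all give nonzero remainder).
No irreducible factor of degree ≤ 2 exists, so h is irreducible over GF(7).

Yes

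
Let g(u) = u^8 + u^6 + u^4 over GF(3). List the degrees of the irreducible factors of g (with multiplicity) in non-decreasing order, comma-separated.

1, 1, 1, 1, 1, 1, 1, 1

Roots in GF(3): g(0) = 0 → root; g(1) = 0 → root; g(2) = 0 → root.
Linear factors from roots: (u), (u - 1), (u + 1).
Complete factorization: g(u) = (u + 1)^2·(u - 1)^2·(u)^4.
Factor degrees with multiplicity: 1 + 1 + 1 + 1 + 1 + 1 + 1 + 1 = 8.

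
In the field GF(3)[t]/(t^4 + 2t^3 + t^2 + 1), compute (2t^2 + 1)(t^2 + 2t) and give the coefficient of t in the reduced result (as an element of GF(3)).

2

Multiply in GF(3)[t]: (2t^2 + 1)·(t^2 + 2t) = 2t^4 + t^3 + t^2 + 2t.
Reduce using t^4 ≡ t^3 + 2t^2 + 2 (mod t^4 + 2t^3 + t^2 + 1).
Reduced: 2t^2 + 2t + 1.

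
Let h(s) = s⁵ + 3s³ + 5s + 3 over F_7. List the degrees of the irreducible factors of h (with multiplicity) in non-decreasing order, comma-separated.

Linear factors from roots: (s + 3), (s + 2).
Complete factorization: h(s) = (s + 2)·(s + 3)·(s³ + 2s² + s + 4).
Factor degrees with multiplicity: 1 + 1 + 3 = 5.

1, 1, 3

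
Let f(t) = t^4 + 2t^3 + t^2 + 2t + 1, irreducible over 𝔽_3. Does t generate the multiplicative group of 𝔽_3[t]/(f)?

No

|GF(3^4)^×| = 3^4 − 1 = 80. Prime factorization: 80 = 2^4·5.
f is primitive ⇔ t has order 80 in GF(3)[t]/(f), i.e. t^(80/q) ≠ 1 for each prime q | 80.
t^(40) mod f = 1
t^(16) mod f = 2t.
Since t^(40) = 1, the order of t divides 40 < 80; not primitive.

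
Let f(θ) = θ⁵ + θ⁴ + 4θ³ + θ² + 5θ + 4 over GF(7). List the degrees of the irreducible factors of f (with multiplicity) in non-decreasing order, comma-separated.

Linear factors from roots: (θ + 5).
Complete factorization: f(θ) = (θ + 5)·(θ² + θ + 6)·(θ² + 2θ + 2).
Factor degrees with multiplicity: 1 + 2 + 2 = 5.

1, 2, 2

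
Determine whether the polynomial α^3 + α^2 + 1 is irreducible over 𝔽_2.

Write m(α) = α^3 + α^2 + 1.
Check for roots in 𝔽_2: m(0) = 1; m(1) = 1.
No roots. A degree-3 polynomial over a field with no linear factor is irreducible.

Yes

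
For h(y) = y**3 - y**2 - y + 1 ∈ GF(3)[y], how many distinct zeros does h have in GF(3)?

Evaluate at each of the 3 elements of GF(3):
h(0) = 1; h(1) = 0 → root; h(2) = 0 → root.
Roots: {1, 2}.

2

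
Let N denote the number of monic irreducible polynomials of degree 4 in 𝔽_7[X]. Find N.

By the necklace-counting formula, N_7(4) = (1/4) Σ_{d|4} μ(4/d)·7^d.
Divisors of 4: 1, 2, 4; μ(4/d) for each: 0, -1, 1.
Σ = − 7^2 + 7^4 = 2352.
N = 2352/4 = 588.

588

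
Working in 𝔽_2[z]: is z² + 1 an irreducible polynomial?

No

Write f(z) = z² + 1.
Check for roots in 𝔽_2: f(0) = 1; f(1) = 0 → root.
f(1) = 0, so (z − 1) divides f(z); f is reducible.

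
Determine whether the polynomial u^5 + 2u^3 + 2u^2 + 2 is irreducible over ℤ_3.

Write f(u) = u^5 + 2u^3 + 2u^2 + 2.
Check for roots in ℤ_3: f(0) = 2; f(1) = 1; f(2) = 1.
No roots, so no linear factors.
Monic irreducibles of degree 2 over GF(3): u^2 + 1, u^2 + u + 2, u^2 + 2u + 2.
None of them divide f (all give nonzero remainder).
No irreducible factor of degree ≤ 2 exists, so f is irreducible over GF(3).

Yes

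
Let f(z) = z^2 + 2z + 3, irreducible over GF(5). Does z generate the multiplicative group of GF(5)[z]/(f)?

|GF(5^2)^×| = 5^2 − 1 = 24. Prime factorization: 24 = 2^3·3.
f is primitive ⇔ z has order 24 in GF(5)[z]/(f), i.e. z^(24/q) ≠ 1 for each prime q | 24.
z^(12) mod f = 4.
z^(8) mod f = 4z + 1.
None equal 1, so z has full order 24; f is primitive.

Yes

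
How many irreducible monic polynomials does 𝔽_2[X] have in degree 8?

The number of monic irreducibles of degree 8 over GF(2) is (1/8)·Σ_{d∣8} μ(8/d) 2^d.
Divisors of 8: 1, 2, 4, 8; μ(8/d) for each: 0, 0, -1, 1.
Σ = − 2^4 + 2^8 = 240.
N = 240/8 = 30.

30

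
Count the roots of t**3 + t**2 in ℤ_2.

2

Write g(t) = t**3 + t**2.
Evaluate at each of the 2 elements of ℤ_2:
g(0) = 0 → root; g(1) = 0 → root.
Roots: {0, 1}.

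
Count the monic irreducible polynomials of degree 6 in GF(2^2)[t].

670

Gauss's count: N_{4}(6) = (1/6) Σ_{d|6} μ(6/d)·4^d.
Divisors of 6: 1, 2, 3, 6; μ(6/d) for each: 1, -1, -1, 1.
Σ = 4^1 − 4^2 − 4^3 + 4^6 = 4020.
N = 4020/6 = 670.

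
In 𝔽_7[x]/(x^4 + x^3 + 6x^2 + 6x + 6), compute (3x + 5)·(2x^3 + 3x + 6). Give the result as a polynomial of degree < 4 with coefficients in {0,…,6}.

4x^3 + x^2 + 4x + 1

Multiply in 𝔽_7[x]: (3x + 5)·(2x^3 + 3x + 6) = 6x^4 + 3x^3 + 2x^2 + 5x + 2.
Reduce using x^4 ≡ 6x^3 + x^2 + x + 1 (mod x^4 + x^3 + 6x^2 + 6x + 6).
Reduced: 4x^3 + x^2 + 4x + 1.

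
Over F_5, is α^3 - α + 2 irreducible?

Yes

Write h(α) = α^3 - α + 2.
Check for roots in F_5: h(0) = 2; h(1) = 2; h(2) = 3; h(3) = 1; h(4) = 2.
No roots. A degree-3 polynomial over a field with no linear factor is irreducible.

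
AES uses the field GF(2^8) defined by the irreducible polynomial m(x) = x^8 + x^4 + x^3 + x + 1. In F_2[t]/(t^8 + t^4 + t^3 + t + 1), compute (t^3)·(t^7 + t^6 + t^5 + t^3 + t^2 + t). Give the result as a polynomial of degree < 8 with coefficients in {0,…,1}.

Multiply in F_2[t]: (t^3)·(t^7 + t^6 + t^5 + t^3 + t^2 + t) = t^10 + t^9 + t^8 + t^6 + t^5 + t^4.
Reduce using t^8 ≡ t^4 + t^3 + t + 1 (mod t^8 + t^4 + t^3 + t + 1).
Reduced: t^5 + t^4 + 1.

t^5 + t^4 + 1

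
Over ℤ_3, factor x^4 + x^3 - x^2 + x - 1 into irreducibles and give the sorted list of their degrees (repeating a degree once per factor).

Write g(x) = x^4 + x^3 - x^2 + x - 1.
Roots in ℤ_3: g(0) = 2; g(1) = 1; g(2) = 0 → root.
Linear factors from roots: (x + 1).
Complete factorization: g(x) = (x + 1)·(x^3 - x - 1).
Factor degrees with multiplicity: 1 + 3 = 4.

1, 3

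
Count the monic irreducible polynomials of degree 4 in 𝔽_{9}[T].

1620

Gauss's count: N_{9}(4) = (1/4) Σ_{d|4} μ(4/d)·9^d.
Divisors of 4: 1, 2, 4; μ(4/d) for each: 0, -1, 1.
Σ = − 9^2 + 9^4 = 6480.
N = 6480/4 = 1620.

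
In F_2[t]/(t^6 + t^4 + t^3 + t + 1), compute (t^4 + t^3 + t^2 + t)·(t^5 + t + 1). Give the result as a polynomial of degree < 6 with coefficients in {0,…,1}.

t^3 + t^2 + 1

Multiply in F_2[t]: (t^4 + t^3 + t^2 + t)·(t^5 + t + 1) = t^9 + t^8 + t^7 + t^6 + t^5 + t.
Reduce using t^6 ≡ t^4 + t^3 + t + 1 (mod t^6 + t^4 + t^3 + t + 1).
Reduced: t^3 + t^2 + 1.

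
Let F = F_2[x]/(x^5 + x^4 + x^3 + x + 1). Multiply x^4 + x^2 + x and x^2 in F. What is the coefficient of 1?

Multiply in F_2[x]: (x^4 + x^2 + x)·(x^2) = x^6 + x^4 + x^3.
Reduce using x^5 ≡ x^4 + x^3 + x + 1 (mod x^5 + x^4 + x^3 + x + 1).
Reduced: x^4 + x^2 + 1.

1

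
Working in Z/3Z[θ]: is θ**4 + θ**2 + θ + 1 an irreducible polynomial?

Write m(θ) = θ**4 + θ**2 + θ + 1.
Check for roots in Z/3Z: m(0) = 1; m(1) = 1; m(2) = 2.
No roots, so no linear factors.
Monic irreducibles of degree 2 over GF(3): θ**2 + 1, θ**2 + θ + 2, θ**2 + 2θ + 2.
None of them divide m (all give nonzero remainder).
No irreducible factor of degree ≤ 2 exists, so m is irreducible over GF(3).

Yes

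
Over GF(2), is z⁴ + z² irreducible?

Write f(z) = z⁴ + z².
Check for roots in GF(2): f(0) = 0 → root; f(1) = 0 → root.
f(0) = 0, so (z) divides f(z); f is reducible.

No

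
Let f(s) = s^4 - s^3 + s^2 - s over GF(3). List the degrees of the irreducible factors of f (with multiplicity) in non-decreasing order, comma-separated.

1, 1, 2

Roots in GF(3): f(0) = 0 → root; f(1) = 0 → root; f(2) = 1.
Linear factors from roots: (s), (s - 1).
Complete factorization: f(s) = (s)·(s - 1)·(s^2 + 1).
Factor degrees with multiplicity: 1 + 1 + 2 = 4.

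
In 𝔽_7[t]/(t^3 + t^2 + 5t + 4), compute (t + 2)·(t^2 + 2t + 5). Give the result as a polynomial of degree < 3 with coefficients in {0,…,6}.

3t^2 + 4t + 6

Multiply in 𝔽_7[t]: (t + 2)·(t^2 + 2t + 5) = t^3 + 4t^2 + 2t + 3.
Reduce using t^3 ≡ 6t^2 + 2t + 3 (mod t^3 + t^2 + 5t + 4).
Reduced: 3t^2 + 4t + 6.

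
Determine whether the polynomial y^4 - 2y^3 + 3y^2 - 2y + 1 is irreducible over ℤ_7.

Write m(y) = y^4 - 2y^3 + 3y^2 - 2y + 1.
Check for roots in ℤ_7: m(0) = 1; m(1) = 1; m(2) = 2; m(3) = 0 → root; m(4) = 1; m(5) = 0 → root; m(6) = 2.
m(3) = 0, so (y − 3) divides m(y); m is reducible.

No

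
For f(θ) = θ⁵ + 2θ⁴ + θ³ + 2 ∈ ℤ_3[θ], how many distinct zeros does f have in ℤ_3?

1

Evaluate at each of the 3 elements of ℤ_3:
f(0) = 2; f(1) = 0 → root; f(2) = 2.
Roots: {1}.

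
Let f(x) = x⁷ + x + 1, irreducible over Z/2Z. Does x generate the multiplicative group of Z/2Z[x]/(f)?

Yes

|GF(2^7)^×| = 2^7 − 1 = 127. Prime factorization: 127 = 127.
f is primitive ⇔ x has order 127 in GF(2)[x]/(f), i.e. x^(127/q) ≠ 1 for each prime q | 127.
x^(1) mod f = x.
None equal 1, so x has full order 127; f is primitive.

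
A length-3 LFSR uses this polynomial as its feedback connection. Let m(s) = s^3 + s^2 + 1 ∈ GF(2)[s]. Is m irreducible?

Check for roots in GF(2): m(0) = 1; m(1) = 1.
No roots. A degree-3 polynomial over a field with no linear factor is irreducible.

Yes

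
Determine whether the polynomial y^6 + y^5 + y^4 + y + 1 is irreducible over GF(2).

Write f(y) = y^6 + y^5 + y^4 + y + 1.
Check for roots in GF(2): f(0) = 1; f(1) = 1.
No roots, so no linear factors.
Monic irreducibles of degree 2 over GF(2): y^2 + y + 1.
None of them divide f (all give nonzero remainder).
Monic irreducibles of degree 3 over GF(2): y^3 + y + 1, y^3 + y^2 + 1.
None of them divide f (all give nonzero remainder).
No irreducible factor of degree ≤ 3 exists, so f is irreducible over GF(2).

Yes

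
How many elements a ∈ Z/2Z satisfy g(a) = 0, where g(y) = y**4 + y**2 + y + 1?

Evaluate at each of the 2 elements of Z/2Z:
g(0) = 1; g(1) = 0 → root.
Roots: {1}.

1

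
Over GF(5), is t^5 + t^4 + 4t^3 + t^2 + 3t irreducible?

No

Write f(t) = t^5 + t^4 + 4t^3 + t^2 + 3t.
Check for roots in GF(5): f(0) = 0 → root; f(1) = 0 → root; f(2) = 0 → root; f(3) = 0 → root; f(4) = 4.
f(0) = 0, so (t) divides f(t); f is reducible.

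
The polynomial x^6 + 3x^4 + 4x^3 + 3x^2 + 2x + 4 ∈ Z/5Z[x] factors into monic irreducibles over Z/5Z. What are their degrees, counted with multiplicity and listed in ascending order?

Write g(x) = x^6 + 3x^4 + 4x^3 + 3x^2 + 2x + 4.
Roots in Z/5Z: g(0) = 4; g(1) = 2; g(2) = 4; g(3) = 2; g(4) = 0 → root.
Linear factors from roots: (x + 1).
Complete factorization: g(x) = (x + 1)^2·(x^2 + 3)·(x^2 + 3x + 3).
Factor degrees with multiplicity: 1 + 1 + 2 + 2 = 6.

1, 1, 2, 2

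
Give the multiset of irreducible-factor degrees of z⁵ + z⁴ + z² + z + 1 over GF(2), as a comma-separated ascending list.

Write f(z) = z⁵ + z⁴ + z² + z + 1.
Roots in GF(2): f(0) = 1; f(1) = 1.
Complete factorization: f(z) = (z⁵ + z⁴ + z² + z + 1).
Factor degrees with multiplicity: 5 = 5.

5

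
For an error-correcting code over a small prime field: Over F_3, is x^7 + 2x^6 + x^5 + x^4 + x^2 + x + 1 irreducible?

Write g(x) = x^7 + 2x^6 + x^5 + x^4 + x^2 + x + 1.
Check for roots in F_3: g(0) = 1; g(1) = 2; g(2) = 2.
No roots, so no linear factors.
Monic irreducibles of degree 2 over GF(3): x^2 + 1, x^2 + x + 2, x^2 + 2x + 2.
None of them divide g (all give nonzero remainder).
Degree-3 irreducible divisors: test the 8 monic irreducibles of degree 3 over GF(3).
None of them divide g (all give nonzero remainder).
No irreducible factor of degree ≤ 3 exists, so g is irreducible over GF(3).

Yes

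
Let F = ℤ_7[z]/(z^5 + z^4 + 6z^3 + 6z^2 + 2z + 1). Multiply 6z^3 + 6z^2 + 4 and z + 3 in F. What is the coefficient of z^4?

Multiply in ℤ_7[z]: (6z^3 + 6z^2 + 4)·(z + 3) = 6z^4 + 3z^3 + 4z^2 + 4z + 5.
Reduced: 6z^4 + 3z^3 + 4z^2 + 4z + 5.

6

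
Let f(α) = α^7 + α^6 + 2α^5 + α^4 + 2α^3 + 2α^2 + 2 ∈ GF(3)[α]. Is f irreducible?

Check for roots in GF(3): f(0) = 2; f(1) = 2; f(2) = 1.
No roots, so no linear factors.
Monic irreducibles of degree 2 over GF(3): α^2 + 1, α^2 + α + 2, α^2 + 2α + 2.
None of them divide f (all give nonzero remainder).
Degree-3 irreducible divisors: test the 8 monic irreducibles of degree 3 over GF(3).
None of them divide f (all give nonzero remainder).
No irreducible factor of degree ≤ 3 exists, so f is irreducible over GF(3).

Yes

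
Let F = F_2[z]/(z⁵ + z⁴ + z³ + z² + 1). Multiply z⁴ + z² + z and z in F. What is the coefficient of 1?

1

Multiply in F_2[z]: (z⁴ + z² + z)·(z) = z⁵ + z³ + z².
Reduce using z⁵ ≡ z⁴ + z³ + z² + 1 (mod z⁵ + z⁴ + z³ + z² + 1).
Reduced: z⁴ + 1.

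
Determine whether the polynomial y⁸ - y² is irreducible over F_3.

No

Write f(y) = y⁸ - y².
Check for roots in F_3: f(0) = 0 → root; f(1) = 0 → root; f(2) = 0 → root.
f(0) = 0, so (y) divides f(y); f is reducible.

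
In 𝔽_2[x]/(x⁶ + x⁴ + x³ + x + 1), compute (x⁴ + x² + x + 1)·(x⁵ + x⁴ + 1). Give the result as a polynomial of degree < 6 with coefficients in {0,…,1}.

x^5 + x^4 + x + 1

Multiply in 𝔽_2[x]: (x⁴ + x² + x + 1)·(x⁵ + x⁴ + 1) = x⁹ + x⁸ + x⁷ + x² + x + 1.
Reduce using x⁶ ≡ x⁴ + x³ + x + 1 (mod x⁶ + x⁴ + x³ + x + 1).
Reduced: x⁵ + x⁴ + x + 1.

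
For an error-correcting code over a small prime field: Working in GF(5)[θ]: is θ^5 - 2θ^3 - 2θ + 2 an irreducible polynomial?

No

Write m(θ) = θ^5 - 2θ^3 - 2θ + 2.
Check for roots in GF(5): m(0) = 2; m(1) = 4; m(2) = 4; m(3) = 0 → root; m(4) = 0 → root.
m(3) = 0, so (θ − 3) divides m(θ); m is reducible.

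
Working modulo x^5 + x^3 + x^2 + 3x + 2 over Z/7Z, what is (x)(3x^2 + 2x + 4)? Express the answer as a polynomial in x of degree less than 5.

3x^3 + 2x^2 + 4x

Multiply in Z/7Z[x]: (x)·(3x^2 + 2x + 4) = 3x^3 + 2x^2 + 4x.
Reduced: 3x^3 + 2x^2 + 4x.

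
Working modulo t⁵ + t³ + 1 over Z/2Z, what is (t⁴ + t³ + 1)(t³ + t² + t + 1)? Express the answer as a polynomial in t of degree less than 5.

Multiply in Z/2Z[t]: (t⁴ + t³ + 1)·(t³ + t² + t + 1) = t⁷ + t² + t + 1.
Reduce using t⁵ ≡ t³ + 1 (mod t⁵ + t³ + 1).
Reduced: t³ + t.

t^3 + t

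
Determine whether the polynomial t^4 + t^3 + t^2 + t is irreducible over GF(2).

Write P(t) = t^4 + t^3 + t^2 + t.
Check for roots in GF(2): P(0) = 0 → root; P(1) = 0 → root.
P(0) = 0, so (t) divides P(t); P is reducible.

No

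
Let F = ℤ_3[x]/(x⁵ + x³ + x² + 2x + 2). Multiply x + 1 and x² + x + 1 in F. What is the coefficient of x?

Multiply in ℤ_3[x]: (x + 1)·(x² + x + 1) = x³ + 2x² + 2x + 1.
Reduced: x³ + 2x² + 2x + 1.

2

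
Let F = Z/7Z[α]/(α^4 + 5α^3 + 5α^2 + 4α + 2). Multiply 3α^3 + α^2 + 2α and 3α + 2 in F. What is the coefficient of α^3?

Multiply in Z/7Z[α]: (3α^3 + α^2 + 2α)·(3α + 2) = 2α^4 + 2α^3 + α^2 + 4α.
Reduce using α^4 ≡ 2α^3 + 2α^2 + 3α + 5 (mod α^4 + 5α^3 + 5α^2 + 4α + 2).
Reduced: 6α^3 + 5α^2 + 3α + 3.

6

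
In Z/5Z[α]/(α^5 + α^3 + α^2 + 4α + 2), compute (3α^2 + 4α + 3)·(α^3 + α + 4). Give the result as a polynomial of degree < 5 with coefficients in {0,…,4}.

4α^4 + 3α^3 + 3α^2 + 2α + 1

Multiply in Z/5Z[α]: (3α^2 + 4α + 3)·(α^3 + α + 4) = 3α^5 + 4α^4 + α^3 + α^2 + 4α + 2.
Reduce using α^5 ≡ 4α^3 + 4α^2 + α + 3 (mod α^5 + α^3 + α^2 + 4α + 2).
Reduced: 4α^4 + 3α^3 + 3α^2 + 2α + 1.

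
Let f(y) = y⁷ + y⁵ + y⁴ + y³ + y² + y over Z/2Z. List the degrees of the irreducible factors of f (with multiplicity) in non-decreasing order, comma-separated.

1, 1, 1, 4

Roots in Z/2Z: f(0) = 0 → root; f(1) = 0 → root.
Linear factors from roots: (y), (y + 1).
Complete factorization: f(y) = (y)·(y + 1)^2·(y⁴ + y + 1).
Factor degrees with multiplicity: 1 + 1 + 1 + 4 = 7.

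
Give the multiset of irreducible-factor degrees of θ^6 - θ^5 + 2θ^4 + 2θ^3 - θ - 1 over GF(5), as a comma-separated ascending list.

2, 4

Write h(θ) = θ^6 - θ^5 + 2θ^4 + 2θ^3 - θ - 1.
Roots in GF(5): h(0) = 4; h(1) = 2; h(2) = 2; h(3) = 3; h(4) = 2.
Complete factorization: h(θ) = (θ^2 + 2θ - 2)·(θ^4 + 2θ^3 + θ - 2).
Factor degrees with multiplicity: 2 + 4 = 6.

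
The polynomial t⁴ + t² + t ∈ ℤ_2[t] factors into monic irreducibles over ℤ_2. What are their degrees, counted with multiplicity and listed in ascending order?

1, 3

Write g(t) = t⁴ + t² + t.
Roots in ℤ_2: g(0) = 0 → root; g(1) = 1.
Linear factors from roots: (t).
Complete factorization: g(t) = (t)·(t³ + t + 1).
Factor degrees with multiplicity: 1 + 3 = 4.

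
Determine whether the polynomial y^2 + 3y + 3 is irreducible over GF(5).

Write m(y) = y^2 + 3y + 3.
Check for roots in GF(5): m(0) = 3; m(1) = 2; m(2) = 3; m(3) = 1; m(4) = 1.
No roots. A degree-2 polynomial over a field with no linear factor is irreducible.

Yes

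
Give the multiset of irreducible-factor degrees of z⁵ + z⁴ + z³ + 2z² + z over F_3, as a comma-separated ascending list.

1, 1, 1, 2

Write g(z) = z⁵ + z⁴ + z³ + 2z² + z.
Roots in F_3: g(0) = 0 → root; g(1) = 0 → root; g(2) = 0 → root.
Linear factors from roots: (z), (z + 2), (z + 1).
Complete factorization: g(z) = (z)·(z + 1)·(z + 2)·(z² + z + 2).
Factor degrees with multiplicity: 1 + 1 + 1 + 2 = 5.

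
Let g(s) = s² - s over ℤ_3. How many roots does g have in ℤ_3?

2

Evaluate at each of the 3 elements of ℤ_3:
g(0) = 0 → root; g(1) = 0 → root; g(2) = 2.
Roots: {0, 1}.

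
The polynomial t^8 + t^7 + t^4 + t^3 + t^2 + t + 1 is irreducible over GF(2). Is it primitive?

Write f(t) = t^8 + t^7 + t^4 + t^3 + t^2 + t + 1.
|GF(2^8)^×| = 2^8 − 1 = 255. Prime factorization: 255 = 3·5·17.
f is primitive ⇔ t has order 255 in GF(2)[t]/(f), i.e. t^(255/q) ≠ 1 for each prime q | 255.
t^(85) mod f = t^7 + t^6 + t^5 + t^4 + t^3 + t + 1.
t^(51) mod f = 1
t^(15) mod f = t^7 + t^6 + t^5 + t^4 + 1.
Since t^(51) = 1, the order of t divides 51 < 255; not primitive.

No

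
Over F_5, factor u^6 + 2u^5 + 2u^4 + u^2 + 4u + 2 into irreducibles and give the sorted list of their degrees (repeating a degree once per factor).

1, 1, 4

Write g(u) = u^6 + 2u^5 + 2u^4 + u^2 + 4u + 2.
Roots in F_5: g(0) = 2; g(1) = 2; g(2) = 4; g(3) = 0 → root; g(4) = 0 → root.
Linear factors from roots: (u + 2), (u + 1).
Complete factorization: g(u) = (u + 1)·(u + 2)·(u^4 + 4u^3 + 3u^2 + 3u + 1).
Factor degrees with multiplicity: 1 + 1 + 4 = 6.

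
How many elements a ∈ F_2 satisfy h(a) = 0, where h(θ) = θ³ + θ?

Evaluate at each of the 2 elements of F_2:
h(0) = 0 → root; h(1) = 0 → root.
Roots: {0, 1}.

2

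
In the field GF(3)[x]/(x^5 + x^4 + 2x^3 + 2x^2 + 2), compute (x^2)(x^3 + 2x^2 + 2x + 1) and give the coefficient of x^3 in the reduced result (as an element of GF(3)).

Multiply in GF(3)[x]: (x^2)·(x^3 + 2x^2 + 2x + 1) = x^5 + 2x^4 + 2x^3 + x^2.
Reduce using x^5 ≡ 2x^4 + x^3 + x^2 + 1 (mod x^5 + x^4 + 2x^3 + 2x^2 + 2).
Reduced: x^4 + 2x^2 + 1.

0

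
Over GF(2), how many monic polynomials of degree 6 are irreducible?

x^(2^6) − x is the product of all monic irreducibles of degree dividing 6; Möbius inversion gives N = (1/6) Σ μ(6/d)·2^d.
Divisors of 6: 1, 2, 3, 6; μ(6/d) for each: 1, -1, -1, 1.
Σ = 2^1 − 2^2 − 2^3 + 2^6 = 54.
N = 54/6 = 9.

9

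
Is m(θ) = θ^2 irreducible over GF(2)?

Check for roots in GF(2): m(0) = 0 → root; m(1) = 1.
m(0) = 0, so (θ) divides m(θ); m is reducible.

No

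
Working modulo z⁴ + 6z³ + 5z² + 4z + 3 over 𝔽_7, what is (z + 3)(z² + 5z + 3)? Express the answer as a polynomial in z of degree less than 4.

z^3 + z^2 + 4z + 2

Multiply in 𝔽_7[z]: (z + 3)·(z² + 5z + 3) = z³ + z² + 4z + 2.
Reduced: z³ + z² + 4z + 2.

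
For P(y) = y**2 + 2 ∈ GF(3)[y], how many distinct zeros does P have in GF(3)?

2

Evaluate at each of the 3 elements of GF(3):
P(0) = 2; P(1) = 0 → root; P(2) = 0 → root.
Roots: {1, 2}.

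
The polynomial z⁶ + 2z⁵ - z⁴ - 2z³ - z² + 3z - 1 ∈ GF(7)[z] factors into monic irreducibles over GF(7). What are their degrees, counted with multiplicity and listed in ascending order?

6

Write g(z) = z⁶ + 2z⁵ - z⁴ - 2z³ - z² + 3z - 1.
Complete factorization: g(z) = (z⁶ + 2z⁵ - z⁴ - 2z³ - z² + 3z - 1).
Factor degrees with multiplicity: 6 = 6.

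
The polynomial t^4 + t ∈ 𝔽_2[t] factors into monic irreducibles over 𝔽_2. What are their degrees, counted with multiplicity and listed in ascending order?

1, 1, 2

Write g(t) = t^4 + t.
Roots in 𝔽_2: g(0) = 0 → root; g(1) = 0 → root.
Linear factors from roots: (t), (t + 1).
Complete factorization: g(t) = (t)·(t + 1)·(t^2 + t + 1).
Factor degrees with multiplicity: 1 + 1 + 2 = 4.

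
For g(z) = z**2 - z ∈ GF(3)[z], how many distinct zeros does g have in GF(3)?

2

Evaluate at each of the 3 elements of GF(3):
g(0) = 0 → root; g(1) = 0 → root; g(2) = 2.
Roots: {0, 1}.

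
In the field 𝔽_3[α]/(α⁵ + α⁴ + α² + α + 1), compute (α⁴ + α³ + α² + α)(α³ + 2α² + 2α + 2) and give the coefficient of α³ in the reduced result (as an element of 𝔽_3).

Multiply in 𝔽_3[α]: (α⁴ + α³ + α² + α)·(α³ + 2α² + 2α + 2) = α⁷ + 2α⁵ + α⁴ + α² + 2α.
Reduce using α⁵ ≡ 2α⁴ + 2α² + 2α + 2 (mod α⁵ + α⁴ + α² + α + 1).
Reduced: α².

0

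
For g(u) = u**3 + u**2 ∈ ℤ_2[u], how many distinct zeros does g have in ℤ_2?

Evaluate at each of the 2 elements of ℤ_2:
g(0) = 0 → root; g(1) = 0 → root.
Roots: {0, 1}.

2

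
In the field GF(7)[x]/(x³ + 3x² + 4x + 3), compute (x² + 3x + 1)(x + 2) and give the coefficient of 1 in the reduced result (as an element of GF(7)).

Multiply in GF(7)[x]: (x² + 3x + 1)·(x + 2) = x³ + 5x² + 2.
Reduce using x³ ≡ 4x² + 3x + 4 (mod x³ + 3x² + 4x + 3).
Reduced: 2x² + 3x + 6.

6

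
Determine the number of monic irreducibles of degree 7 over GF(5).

11160

By the necklace-counting formula, N_5(7) = (1/7) Σ_{d|7} μ(7/d)·5^d.
Divisors of 7: 1, 7; μ(7/d) for each: -1, 1.
Σ = − 5^1 + 5^7 = 78120.
N = 78120/7 = 11160.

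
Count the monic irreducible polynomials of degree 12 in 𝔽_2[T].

Gauss's count: N_{2}(12) = (1/12) Σ_{d|12} μ(12/d)·2^d.
Divisors of 12: 1, 2, 3, 4, 6, 12; μ(12/d) for each: 0, 1, 0, -1, -1, 1.
Σ = 2^2 − 2^4 − 2^6 + 2^12 = 4020.
N = 4020/12 = 335.

335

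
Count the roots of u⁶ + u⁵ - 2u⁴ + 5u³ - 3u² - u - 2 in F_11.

Write g(u) = u⁶ + u⁵ - 2u⁴ + 5u³ - 3u² - u - 2.
Evaluate at each of the 11 elements of F_11:
g(0) = 9; g(1) = 10; g(2) = 0 → root; g(3) = 0 → root; g(4) = 1; g(5) = 3; g(6) = 4; g(7) = 5; g(8) = 9; g(9) = 3; g(10) = 0 → root.
Roots: {2, 3, 10}.

3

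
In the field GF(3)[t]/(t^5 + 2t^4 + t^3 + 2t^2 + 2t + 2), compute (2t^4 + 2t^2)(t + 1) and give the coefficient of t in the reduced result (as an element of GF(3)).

Multiply in GF(3)[t]: (2t^4 + 2t^2)·(t + 1) = 2t^5 + 2t^4 + 2t^3 + 2t^2.
Reduce using t^5 ≡ t^4 + 2t^3 + t^2 + t + 1 (mod t^5 + 2t^4 + t^3 + 2t^2 + 2t + 2).
Reduced: t^4 + t^2 + 2t + 2.

2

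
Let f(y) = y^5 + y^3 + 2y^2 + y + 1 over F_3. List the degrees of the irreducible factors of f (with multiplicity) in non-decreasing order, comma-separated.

1, 1, 3

Roots in F_3: f(0) = 1; f(1) = 0 → root; f(2) = 0 → root.
Linear factors from roots: (y + 2), (y + 1).
Complete factorization: f(y) = (y + 1)·(y + 2)·(y^3 + 2y + 2).
Factor degrees with multiplicity: 1 + 1 + 3 = 5.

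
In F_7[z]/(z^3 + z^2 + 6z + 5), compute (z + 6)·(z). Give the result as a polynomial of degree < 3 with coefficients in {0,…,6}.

Multiply in F_7[z]: (z + 6)·(z) = z^2 + 6z.
Reduced: z^2 + 6z.

z^2 + 6z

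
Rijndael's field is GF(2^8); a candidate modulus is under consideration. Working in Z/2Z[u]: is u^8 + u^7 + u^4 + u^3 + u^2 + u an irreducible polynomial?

No

Write P(u) = u^8 + u^7 + u^4 + u^3 + u^2 + u.
Check for roots in Z/2Z: P(0) = 0 → root; P(1) = 0 → root.
P(0) = 0, so (u) divides P(u); P is reducible.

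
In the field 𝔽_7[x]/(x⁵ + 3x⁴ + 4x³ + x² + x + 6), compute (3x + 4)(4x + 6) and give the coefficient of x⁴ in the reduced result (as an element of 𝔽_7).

Multiply in 𝔽_7[x]: (3x + 4)·(4x + 6) = 5x² + 6x + 3.
Reduced: 5x² + 6x + 3.

0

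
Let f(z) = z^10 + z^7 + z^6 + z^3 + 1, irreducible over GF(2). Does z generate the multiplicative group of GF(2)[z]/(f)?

No

|GF(2^10)^×| = 2^10 − 1 = 1023. Prime factorization: 1023 = 3·11·31.
f is primitive ⇔ z has order 1023 in GF(2)[z]/(f), i.e. z^(1023/q) ≠ 1 for each prime q | 1023.
z^(341) mod f = 1
z^(93) mod f = z^8 + z^7 + z^6 + z^5 + z^4 + z^2.
z^(33) mod f = z^9 + z^7 + z^6 + z^5 + z^4 + z + 1.
Since z^(341) = 1, the order of z divides 341 < 1023; not primitive.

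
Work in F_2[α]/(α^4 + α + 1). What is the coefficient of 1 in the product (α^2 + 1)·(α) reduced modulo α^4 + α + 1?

Multiply in F_2[α]: (α^2 + 1)·(α) = α^3 + α.
Reduced: α^3 + α.

0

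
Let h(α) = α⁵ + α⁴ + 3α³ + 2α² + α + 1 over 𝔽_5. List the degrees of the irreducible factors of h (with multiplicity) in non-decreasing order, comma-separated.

5

Roots in 𝔽_5: h(0) = 1; h(1) = 4; h(2) = 3; h(3) = 2; h(4) = 4.
Complete factorization: h(α) = (α⁵ + α⁴ + 3α³ + 2α² + α + 1).
Factor degrees with multiplicity: 5 = 5.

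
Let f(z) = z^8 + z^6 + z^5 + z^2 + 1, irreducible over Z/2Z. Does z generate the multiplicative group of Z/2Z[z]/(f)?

Yes

|GF(2^8)^×| = 2^8 − 1 = 255. Prime factorization: 255 = 3·5·17.
f is primitive ⇔ z has order 255 in GF(2)[z]/(f), i.e. z^(255/q) ≠ 1 for each prime q | 255.
z^(85) mod f = z^7 + z^3 + 1.
z^(51) mod f = z^6 + z^5 + 1.
z^(15) mod f = z^7 + z^6 + z^5 + z^4 + z^2 + z + 1.
None equal 1, so z has full order 255; f is primitive.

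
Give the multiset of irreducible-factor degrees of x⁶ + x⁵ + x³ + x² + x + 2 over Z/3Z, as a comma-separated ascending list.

Write f(x) = x⁶ + x⁵ + x³ + x² + x + 2.
Roots in Z/3Z: f(0) = 2; f(1) = 1; f(2) = 1.
Complete factorization: f(x) = (x⁶ + x⁵ + x³ + x² + x + 2).
Factor degrees with multiplicity: 6 = 6.

6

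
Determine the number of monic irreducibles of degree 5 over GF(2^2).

By the necklace-counting formula, N_4(5) = (1/5) Σ_{d|5} μ(5/d)·4^d.
Divisors of 5: 1, 5; μ(5/d) for each: -1, 1.
Σ = − 4^1 + 4^5 = 1020.
N = 1020/5 = 204.

204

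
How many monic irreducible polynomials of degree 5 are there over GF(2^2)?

204

The number of monic irreducibles of degree 5 over GF(4) is (1/5)·Σ_{d∣5} μ(5/d) 4^d.
Divisors of 5: 1, 5; μ(5/d) for each: -1, 1.
Σ = − 4^1 + 4^5 = 1020.
N = 1020/5 = 204.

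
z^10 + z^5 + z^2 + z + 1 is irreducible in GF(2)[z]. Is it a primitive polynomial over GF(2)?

Write f(z) = z^10 + z^5 + z^2 + z + 1.
|GF(2^10)^×| = 2^10 − 1 = 1023. Prime factorization: 1023 = 3·11·31.
f is primitive ⇔ z has order 1023 in GF(2)[z]/(f), i.e. z^(1023/q) ≠ 1 for each prime q | 1023.
z^(341) mod f = z^5 + z.
z^(93) mod f = z^9 + z^8.
z^(33) mod f = z^9 + z^8 + z^6 + z^5 + z^4 + z + 1.
None equal 1, so z has full order 1023; f is primitive.

Yes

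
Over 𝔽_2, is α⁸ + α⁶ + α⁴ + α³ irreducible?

No

Write m(α) = α⁸ + α⁶ + α⁴ + α³.
Check for roots in 𝔽_2: m(0) = 0 → root; m(1) = 0 → root.
m(0) = 0, so (α) divides m(α); m is reducible.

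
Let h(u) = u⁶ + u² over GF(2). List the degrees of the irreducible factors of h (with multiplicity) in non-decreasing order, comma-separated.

1, 1, 1, 1, 1, 1

Roots in GF(2): h(0) = 0 → root; h(1) = 0 → root.
Linear factors from roots: (u), (u + 1).
Complete factorization: h(u) = (u)^2·(u + 1)^4.
Factor degrees with multiplicity: 1 + 1 + 1 + 1 + 1 + 1 = 6.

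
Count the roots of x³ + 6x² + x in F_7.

Write f(x) = x³ + 6x² + x.
Evaluate at each of the 7 elements of F_7:
f(0) = 0 → root; f(1) = 1; f(2) = 6; f(3) = 0 → root; f(4) = 3; f(5) = 0 → root; f(6) = 4.
Roots: {0, 3, 5}.

3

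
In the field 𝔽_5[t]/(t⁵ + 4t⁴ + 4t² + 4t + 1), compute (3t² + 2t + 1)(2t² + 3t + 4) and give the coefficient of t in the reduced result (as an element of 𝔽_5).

1

Multiply in 𝔽_5[t]: (3t² + 2t + 1)·(2t² + 3t + 4) = t⁴ + 3t³ + t + 4.
Reduced: t⁴ + 3t³ + t + 4.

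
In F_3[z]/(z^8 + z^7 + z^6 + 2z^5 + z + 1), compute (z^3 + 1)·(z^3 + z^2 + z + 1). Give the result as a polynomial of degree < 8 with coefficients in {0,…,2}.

z^6 + z^5 + z^4 + 2z^3 + z^2 + z + 1

Multiply in F_3[z]: (z^3 + 1)·(z^3 + z^2 + z + 1) = z^6 + z^5 + z^4 + 2z^3 + z^2 + z + 1.
Reduced: z^6 + z^5 + z^4 + 2z^3 + z^2 + z + 1.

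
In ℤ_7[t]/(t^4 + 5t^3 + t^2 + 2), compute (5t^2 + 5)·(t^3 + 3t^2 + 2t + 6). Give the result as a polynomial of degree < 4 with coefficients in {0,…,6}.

Multiply in ℤ_7[t]: (5t^2 + 5)·(t^3 + 3t^2 + 2t + 6) = 5t^5 + t^4 + t^3 + 3t^2 + 3t + 2.
Reduce using t^4 ≡ 2t^3 + 6t^2 + 5 (mod t^4 + 5t^3 + t^2 + 2).
Reduced: 4t^3 + 6t^2 + 1.

4t^3 + 6t^2 + 1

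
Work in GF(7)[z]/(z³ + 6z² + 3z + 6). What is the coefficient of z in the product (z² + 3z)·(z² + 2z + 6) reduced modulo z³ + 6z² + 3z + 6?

1

Multiply in GF(7)[z]: (z² + 3z)·(z² + 2z + 6) = z⁴ + 5z³ + 5z² + 4z.
Reduce using z³ ≡ z² + 4z + 1 (mod z³ + 6z² + 3z + 6).
Reduced: z² + z + 6.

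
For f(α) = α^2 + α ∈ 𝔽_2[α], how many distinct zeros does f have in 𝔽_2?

2

Evaluate at each of the 2 elements of 𝔽_2:
f(0) = 0 → root; f(1) = 0 → root.
Roots: {0, 1}.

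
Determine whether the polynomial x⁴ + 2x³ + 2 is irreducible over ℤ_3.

Write f(x) = x⁴ + 2x³ + 2.
Check for roots in ℤ_3: f(0) = 2; f(1) = 2; f(2) = 1.
No roots, so no linear factors.
Monic irreducibles of degree 2 over GF(3): x² + 1, x² + x + 2, x² + 2x + 2.
None of them divide f (all give nonzero remainder).
No irreducible factor of degree ≤ 2 exists, so f is irreducible over GF(3).

Yes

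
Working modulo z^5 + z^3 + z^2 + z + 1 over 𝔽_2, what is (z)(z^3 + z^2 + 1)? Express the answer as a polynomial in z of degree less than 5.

Multiply in 𝔽_2[z]: (z)·(z^3 + z^2 + 1) = z^4 + z^3 + z.
Reduced: z^4 + z^3 + z.

z^4 + z^3 + z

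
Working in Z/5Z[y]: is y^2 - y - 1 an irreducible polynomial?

Write P(y) = y^2 - y - 1.
Check for roots in Z/5Z: P(0) = 4; P(1) = 4; P(2) = 1; P(3) = 0 → root; P(4) = 1.
P(3) = 0, so (y − 3) divides P(y); P is reducible.

No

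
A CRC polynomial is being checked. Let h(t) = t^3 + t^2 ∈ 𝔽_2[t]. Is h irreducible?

Check for roots in 𝔽_2: h(0) = 0 → root; h(1) = 0 → root.
h(0) = 0, so (t) divides h(t); h is reducible.

No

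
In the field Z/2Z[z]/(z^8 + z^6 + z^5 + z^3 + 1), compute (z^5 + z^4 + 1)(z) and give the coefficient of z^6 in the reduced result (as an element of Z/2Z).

1

Multiply in Z/2Z[z]: (z^5 + z^4 + 1)·(z) = z^6 + z^5 + z.
Reduced: z^6 + z^5 + z.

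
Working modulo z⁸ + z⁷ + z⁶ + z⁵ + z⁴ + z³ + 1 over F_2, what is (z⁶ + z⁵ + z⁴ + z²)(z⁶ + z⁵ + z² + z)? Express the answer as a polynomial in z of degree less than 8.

Multiply in F_2[z]: (z⁶ + z⁵ + z⁴ + z²)·(z⁶ + z⁵ + z² + z) = z¹² + z⁹ + z⁷ + z⁵ + z⁴ + z³.
Reduce using z⁸ ≡ z⁷ + z⁶ + z⁵ + z⁴ + z³ + 1 (mod z⁸ + z⁷ + z⁶ + z⁵ + z⁴ + z³ + 1).
Reduced: z⁷ + z⁶ + z⁵ + z³ + z + 1.

z^7 + z^6 + z^5 + z^3 + z + 1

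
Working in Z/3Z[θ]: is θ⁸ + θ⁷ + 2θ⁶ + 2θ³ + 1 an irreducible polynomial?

No

Write g(θ) = θ⁸ + θ⁷ + 2θ⁶ + 2θ³ + 1.
Check for roots in Z/3Z: g(0) = 1; g(1) = 1; g(2) = 1.
No roots, so no linear factors.
Monic irreducibles of degree 2 over GF(3): θ² + 1, θ² + θ + 2, θ² + 2θ + 2.
θ² + 1 divides g: g(θ) = (θ² + 1)·(θ⁶ + θ⁵ + θ⁴ + 2θ³ + 2θ² + 1).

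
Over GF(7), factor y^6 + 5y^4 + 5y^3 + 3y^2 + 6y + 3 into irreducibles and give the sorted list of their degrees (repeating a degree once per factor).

2, 2, 2

Write h(y) = y^6 + 5y^4 + 5y^3 + 3y^2 + 6y + 3.
Complete factorization: h(y) = (y^2 + 4)·(y^2 + 2y + 3)·(y^2 + 5y + 2).
Factor degrees with multiplicity: 2 + 2 + 2 = 6.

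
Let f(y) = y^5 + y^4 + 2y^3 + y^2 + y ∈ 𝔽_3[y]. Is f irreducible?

Check for roots in 𝔽_3: f(0) = 0 → root; f(1) = 0 → root; f(2) = 1.
f(0) = 0, so (y) divides f(y); f is reducible.

No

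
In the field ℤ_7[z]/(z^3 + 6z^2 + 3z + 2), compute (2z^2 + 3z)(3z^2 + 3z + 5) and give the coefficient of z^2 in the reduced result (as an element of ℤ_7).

1

Multiply in ℤ_7[z]: (2z^2 + 3z)·(3z^2 + 3z + 5) = 6z^4 + z^3 + 5z^2 + z.
Reduce using z^3 ≡ z^2 + 4z + 5 (mod z^3 + 6z^2 + 3z + 2).
Reduced: z^2 + 3z.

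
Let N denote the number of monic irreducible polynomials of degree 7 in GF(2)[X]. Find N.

Gauss's count: N_{2}(7) = (1/7) Σ_{d|7} μ(7/d)·2^d.
Divisors of 7: 1, 7; μ(7/d) for each: -1, 1.
Σ = − 2^1 + 2^7 = 126.
N = 126/7 = 18.

18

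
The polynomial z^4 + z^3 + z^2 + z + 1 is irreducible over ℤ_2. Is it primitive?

No

Write f(z) = z^4 + z^3 + z^2 + z + 1.
|GF(2^4)^×| = 2^4 − 1 = 15. Prime factorization: 15 = 3·5.
f is primitive ⇔ z has order 15 in GF(2)[z]/(f), i.e. z^(15/q) ≠ 1 for each prime q | 15.
z^(5) mod f = 1
z^(3) mod f = z^3.
Since z^(5) = 1, the order of z divides 5 < 15; not primitive.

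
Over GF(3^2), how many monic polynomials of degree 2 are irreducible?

The number of monic irreducibles of degree 2 over GF(9) is (1/2)·Σ_{d∣2} μ(2/d) 9^d.
Divisors of 2: 1, 2; μ(2/d) for each: -1, 1.
Σ = − 9^1 + 9^2 = 72.
N = 72/2 = 36.

36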